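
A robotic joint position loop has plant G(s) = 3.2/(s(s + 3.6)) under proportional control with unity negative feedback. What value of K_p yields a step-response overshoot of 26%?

From %OS = 100·exp(−πζ/√(1−ζ²)) = 26%, ζ = −ln(0.26)/√(π²+ln²(0.26)) = 0.3941.
Characteristic equation s² + 3.6s + 3.2K_p = 0 gives ζ = 3.6/(2√(3.2K_p)).
Setting ζ = 0.3941: √(3.2K_p) = 3.6/(2·0.3941) = 4.568, so K_p = 20.86/3.2 = 6.52.

K_p = 6.52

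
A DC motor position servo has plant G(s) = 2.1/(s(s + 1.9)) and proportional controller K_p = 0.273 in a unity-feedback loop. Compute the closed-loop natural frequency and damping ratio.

ω_n = 0.757 rad/s, ζ = 1.25

The closed-loop denominator is s(s+1.9) + 0.273·2.1 = s² + 1.9s + 0.5733.
So ω_n² = 0.5733 ⇒ ω_n = 0.7572 rad/s, and ζ = 1.9/(2ω_n) = 1.25.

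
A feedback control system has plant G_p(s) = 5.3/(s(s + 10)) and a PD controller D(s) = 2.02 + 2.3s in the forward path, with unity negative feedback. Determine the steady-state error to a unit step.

The open loop D(s)G_p(s) has a pole at the origin (type 1), so the static position error constant is infinite and e_ss = 1/(1+∞) = 0.

0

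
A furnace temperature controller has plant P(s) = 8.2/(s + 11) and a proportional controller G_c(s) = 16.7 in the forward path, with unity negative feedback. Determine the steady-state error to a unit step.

0.0744

The loop is type 0. Static position error constant K_pos = G_c(0)·P(0) = 16.7·0.7455 = 12.45.
Steady-state error to a unit step: e_ss = 1/(1+K_pos) = 1/13.45 = 0.0744.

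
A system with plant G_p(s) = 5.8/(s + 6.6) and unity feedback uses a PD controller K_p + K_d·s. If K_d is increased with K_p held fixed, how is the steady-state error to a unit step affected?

unchanged

K_d affects only the transient (the s-coefficient); the DC loop gain, and hence e_ss, depends only on K_p.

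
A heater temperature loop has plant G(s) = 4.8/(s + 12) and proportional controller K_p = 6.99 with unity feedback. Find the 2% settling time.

T_s ≈ 0.0878 s

Closed-loop transfer function: T(s) = K_p·G(s)/(1 + K_p·G(s)) = 33.55/(s + 12 + 33.55) = 33.55/(s + 45.55).
Time constant τ = 1/45.55 = 0.02195 s, so the 2% settling time is about 4τ = 0.0878 s.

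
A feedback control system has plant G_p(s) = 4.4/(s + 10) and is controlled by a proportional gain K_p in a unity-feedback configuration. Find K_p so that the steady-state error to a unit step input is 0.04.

The loop is type 0, so e_ss(step) = 1/(1 + K_pos) with K_pos = K_p·G_p(0).
G_p(0) = 0.44. Require 1/(1 + K_p·0.44) = 0.04, so 1 + 0.44·K_p = 25.
K_p = (25 − 1)/0.44 = 54.5.

K_p = 54.5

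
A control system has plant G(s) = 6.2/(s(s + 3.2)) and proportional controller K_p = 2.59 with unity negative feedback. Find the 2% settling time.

T_s ≈ 2.5 s

The closed-loop denominator s² + 3.2s + 16.06 gives ω_n = √16.06 = 4.007 and ζ = 3.2/(2ω_n) = 0.3993.
2% settling time T_s ≈ 4/(ζω_n) = 4/1.6 = 2.5 s.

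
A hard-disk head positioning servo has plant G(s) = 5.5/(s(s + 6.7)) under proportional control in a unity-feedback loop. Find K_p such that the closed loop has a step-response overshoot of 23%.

K_p = 11.4

From %OS = 100·exp(−πζ/√(1−ζ²)) = 23%, ζ = −ln(0.23)/√(π²+ln²(0.23)) = 0.4237.
Characteristic equation s² + 6.7s + 5.5K_p = 0 gives ζ = 6.7/(2√(5.5K_p)).
Setting ζ = 0.4237: √(5.5K_p) = 6.7/(2·0.4237) = 7.906, so K_p = 62.5/5.5 = 11.4.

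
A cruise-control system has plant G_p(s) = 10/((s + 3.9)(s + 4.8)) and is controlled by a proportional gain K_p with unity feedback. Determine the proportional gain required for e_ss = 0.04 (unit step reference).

K_p = 44.9

The loop is type 0, so e_ss(step) = 1/(1 + K_pos) with K_pos = K_p·G_p(0).
G_p(0) = 0.5342. Require 1/(1 + K_p·0.5342) = 0.04, so 1 + 0.5342·K_p = 25.
K_p = (25 − 1)/0.5342 = 44.9.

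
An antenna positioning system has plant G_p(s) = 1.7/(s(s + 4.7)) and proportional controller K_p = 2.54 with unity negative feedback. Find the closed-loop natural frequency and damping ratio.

ω_n = 2.08 rad/s, ζ = 1.13

1 + K_p·G_p(s) = 0 gives s² + 4.7s + 4.318 = 0.
So ω_n² = 4.318 ⇒ ω_n = 2.078 rad/s, and ζ = 4.7/(2ω_n) = 1.13.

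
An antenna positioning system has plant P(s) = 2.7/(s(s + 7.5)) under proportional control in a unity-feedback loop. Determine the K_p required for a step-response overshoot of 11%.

From %OS = 100·exp(−πζ/√(1−ζ²)) = 11%, ζ = −ln(0.11)/√(π²+ln²(0.11)) = 0.5749.
Characteristic equation s² + 7.5s + 2.7K_p = 0 gives ζ = 7.5/(2√(2.7K_p)).
Setting ζ = 0.5749: √(2.7K_p) = 7.5/(2·0.5749) = 6.523, so K_p = 42.55/2.7 = 15.8.

K_p = 15.8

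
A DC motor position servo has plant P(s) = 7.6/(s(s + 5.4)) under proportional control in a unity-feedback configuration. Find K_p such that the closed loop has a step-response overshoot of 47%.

K_p = 17.6

From %OS = 100·exp(−πζ/√(1−ζ²)) = 47%, ζ = −ln(0.47)/√(π²+ln²(0.47)) = 0.2337.
Characteristic equation s² + 5.4s + 7.6K_p = 0 gives ζ = 5.4/(2√(7.6K_p)).
Setting ζ = 0.2337: √(7.6K_p) = 5.4/(2·0.2337) = 11.55, so K_p = 133.5/7.6 = 17.6.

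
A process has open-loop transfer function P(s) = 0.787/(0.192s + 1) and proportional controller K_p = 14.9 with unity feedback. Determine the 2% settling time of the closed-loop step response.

T_s ≈ 0.0603 s

Closed loop: T(s) = K_p·P/(1+K_p·P) = 11.73/(0.192s + 1 + 11.73), with pole at s = −(1 + 11.73)/0.192 = −66.28.
τ = 1/66.28 = 0.01509 s, so 2% settling time ≈ 4τ = 0.0603 s.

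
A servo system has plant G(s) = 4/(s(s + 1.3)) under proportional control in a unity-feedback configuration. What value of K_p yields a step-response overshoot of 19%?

From %OS = 100·exp(−πζ/√(1−ζ²)) = 19%, ζ = −ln(0.19)/√(π²+ln²(0.19)) = 0.4673.
Characteristic equation s² + 1.3s + 4K_p = 0 gives ζ = 1.3/(2√(4K_p)).
Setting ζ = 0.4673: √(4K_p) = 1.3/(2·0.4673) = 1.391, so K_p = 1.934/4 = 0.484.

K_p = 0.484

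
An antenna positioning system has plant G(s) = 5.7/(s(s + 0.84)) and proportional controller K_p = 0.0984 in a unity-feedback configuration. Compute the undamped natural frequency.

1 + K_p·G(s) = 0 gives s² + 0.84s + 0.5609 = 0.
Matching s² + 2ζω_n s + ω_n²: ω_n = √0.5609 = 0.7489 rad/s and 2ζω_n = 0.84, so ζ = 0.84/(2·0.7489) = 0.561.

ω_n = 0.749 rad/s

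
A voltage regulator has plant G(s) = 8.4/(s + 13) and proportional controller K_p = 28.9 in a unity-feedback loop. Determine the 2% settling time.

T_s ≈ 0.0156 s

Closed-loop transfer function: T(s) = K_p·G(s)/(1 + K_p·G(s)) = 242.8/(s + 13 + 242.8) = 242.8/(s + 255.8).
Time constant τ = 1/255.8 = 0.00391 s, so the 2% settling time is about 4τ = 0.0156 s.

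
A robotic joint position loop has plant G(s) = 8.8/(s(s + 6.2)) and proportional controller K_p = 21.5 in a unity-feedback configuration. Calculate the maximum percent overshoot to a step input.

The closed-loop denominator s² + 6.2s + 189.2 gives ω_n = √189.2 = 13.75 and ζ = 6.2/(2ω_n) = 0.2254.
%OS = 100·exp(−πζ/√(1−ζ²)) = 100·exp(−π·0.2254/√0.9492) = 48.3%.

48.3%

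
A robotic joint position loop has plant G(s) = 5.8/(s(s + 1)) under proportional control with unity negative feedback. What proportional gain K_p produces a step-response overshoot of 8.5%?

From %OS = 100·exp(−πζ/√(1−ζ²)) = 8.5%, ζ = −ln(0.085)/√(π²+ln²(0.085)) = 0.6173.
Characteristic equation s² + 1s + 5.8K_p = 0 gives ζ = 1/(2√(5.8K_p)).
Setting ζ = 0.6173: √(5.8K_p) = 1/(2·0.6173) = 0.81, so K_p = 0.656/5.8 = 0.113.

K_p = 0.113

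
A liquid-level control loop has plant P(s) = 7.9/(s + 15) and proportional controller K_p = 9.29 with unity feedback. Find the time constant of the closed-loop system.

Closed-loop transfer function: T(s) = K_p·P(s)/(1 + K_p·P(s)) = 73.39/(s + 15 + 73.39) = 73.39/(s + 88.39).
Time constant τ = 1/88.39 = 0.0113 s.

τ = 0.0113 s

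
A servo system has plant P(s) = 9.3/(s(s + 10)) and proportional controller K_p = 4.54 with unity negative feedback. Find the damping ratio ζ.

The closed-loop denominator is s(s+10) + 4.54·9.3 = s² + 10s + 42.22.
So ω_n² = 42.22 ⇒ ω_n = 6.498 rad/s, and ζ = 10/(2ω_n) = 0.769.

ζ = 0.769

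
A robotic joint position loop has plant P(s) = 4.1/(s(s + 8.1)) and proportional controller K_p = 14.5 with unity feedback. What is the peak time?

Closed-loop characteristic equation: s² + 8.1s + 59.45 = 0, so ω_n = 7.71 rad/s and ζ = 8.1/(2·7.71) = 0.5253.
Damped frequency ω_d = ω_n√(1−ζ²) = 6.561 rad/s, so peak time T_p = π/ω_d = 0.479 s.

T_p = 0.479 s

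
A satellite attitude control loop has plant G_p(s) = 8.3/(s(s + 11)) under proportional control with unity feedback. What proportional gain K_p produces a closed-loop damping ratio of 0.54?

Closed-loop characteristic equation: s² + 11s + K_p·8.3 = 0.
So ω_n = √(8.3K_p) and 2ζω_n = 11, giving ζ = 11/(2√(8.3K_p)).
Setting ζ = 0.54: √(8.3K_p) = 11/(2·0.54) = 10.19, so K_p = 103.7/8.3 = 12.5.

K_p = 12.5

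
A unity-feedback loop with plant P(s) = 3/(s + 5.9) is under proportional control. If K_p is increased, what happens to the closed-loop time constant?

The closed-loop bandwidth 5.9+K_p·3 grows with K_p, so τ shrinks.

decrease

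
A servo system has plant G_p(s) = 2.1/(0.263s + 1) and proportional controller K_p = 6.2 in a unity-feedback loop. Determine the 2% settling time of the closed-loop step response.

Closed loop: T(s) = K_p·G_p/(1+K_p·G_p) = 13.02/(0.263s + 1 + 13.02), with pole at s = −(1 + 13.02)/0.263 = −53.31.
τ = 1/53.31 = 0.01876 s, so 2% settling time ≈ 4τ = 0.075 s.

T_s ≈ 0.075 s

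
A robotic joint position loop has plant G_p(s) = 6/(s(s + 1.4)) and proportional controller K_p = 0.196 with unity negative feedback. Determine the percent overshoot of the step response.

Closed-loop characteristic equation: s² + 1.4s + 1.176 = 0, so ω_n = 1.084 rad/s and ζ = 1.4/(2·1.084) = 0.6455.
%OS = 100·exp(−πζ/√(1−ζ²)) = 100·exp(−π·0.6455/√0.5833) = 7.03%.

7.03%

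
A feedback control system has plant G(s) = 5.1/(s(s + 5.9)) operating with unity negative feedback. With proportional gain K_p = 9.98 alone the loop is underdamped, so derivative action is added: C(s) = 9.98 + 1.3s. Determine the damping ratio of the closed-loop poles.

Forward path: (9.98 + 1.3s)·5.1/(s(s+5.9)). The closed-loop characteristic equation is s² + (5.9 + 5.1·1.3)s + 5.1·9.98 = 0.
That is s² + 12.53s + 50.9 = 0, so ω_n = 7.134 rad/s and ζ = 12.53/(2·7.134) = 0.8782.

ζ = 0.878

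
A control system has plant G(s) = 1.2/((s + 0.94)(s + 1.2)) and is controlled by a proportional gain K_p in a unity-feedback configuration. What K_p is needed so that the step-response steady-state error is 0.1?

Steady-state error for a unit step on this type-0 loop is 1/(1 + K_p·G(0)).
G(0) = 1.064. Require 1/(1 + K_p·1.064) = 0.1, so 1 + 1.064·K_p = 10.
K_p = (10 − 1)/1.064 = 8.46.

K_p = 8.46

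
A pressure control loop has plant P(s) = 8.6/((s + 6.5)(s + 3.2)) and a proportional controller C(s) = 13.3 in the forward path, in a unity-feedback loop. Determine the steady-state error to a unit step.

0.154

The loop is type 0. Static position error constant K_pos = C(0)·P(0) = 13.3·0.4135 = 5.499.
Steady-state error to a unit step: e_ss = 1/(1+K_pos) = 1/6.499 = 0.154.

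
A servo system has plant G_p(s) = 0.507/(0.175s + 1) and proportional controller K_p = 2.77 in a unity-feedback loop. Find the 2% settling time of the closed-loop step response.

T_s ≈ 0.291 s

Closed loop: T(s) = K_p·G_p/(1+K_p·G_p) = 1.404/(0.175s + 1 + 1.404), with pole at s = −(1 + 1.404)/0.175 = −13.74.
τ = 1/13.74 = 0.07278 s, so 2% settling time ≈ 4τ = 0.291 s.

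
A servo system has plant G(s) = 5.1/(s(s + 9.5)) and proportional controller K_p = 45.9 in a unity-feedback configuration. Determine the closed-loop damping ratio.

With unity feedback the closed-loop characteristic equation is s² + 9.5s + 45.9·5.1 = s² + 9.5s + 234.1 = 0.
Matching s² + 2ζω_n s + ω_n²: ω_n = √234.1 = 15.3 rad/s and 2ζω_n = 9.5, so ζ = 9.5/(2·15.3) = 0.31.

ζ = 0.31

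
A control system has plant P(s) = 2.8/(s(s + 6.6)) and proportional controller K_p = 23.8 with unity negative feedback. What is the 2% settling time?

T_s ≈ 1.21 s

The closed-loop denominator s² + 6.6s + 66.64 gives ω_n = √66.64 = 8.163 and ζ = 6.6/(2ω_n) = 0.4042.
2% settling time T_s ≈ 4/(ζω_n) = 4/3.3 = 1.21 s.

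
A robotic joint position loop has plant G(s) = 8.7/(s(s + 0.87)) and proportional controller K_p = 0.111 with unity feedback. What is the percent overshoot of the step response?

21.2%

The closed-loop denominator s² + 0.87s + 0.9657 gives ω_n = √0.9657 = 0.9827 and ζ = 0.87/(2ω_n) = 0.4427.
%OS = 100·exp(−πζ/√(1−ζ²)) = 100·exp(−π·0.4427/√0.8041) = 21.2%.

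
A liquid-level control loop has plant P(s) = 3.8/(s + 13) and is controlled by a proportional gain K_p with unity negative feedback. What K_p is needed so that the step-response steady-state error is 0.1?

K_p = 30.8

Steady-state error for a unit step on this type-0 loop is 1/(1 + K_p·P(0)).
P(0) = 0.2923. Require 1/(1 + K_p·0.2923) = 0.1, so 1 + 0.2923·K_p = 10.
K_p = (10 − 1)/0.2923 = 30.8.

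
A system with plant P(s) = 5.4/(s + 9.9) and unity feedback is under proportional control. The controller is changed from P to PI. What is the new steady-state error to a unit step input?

Adding integral action puts a pole at s = 0 in the forward path, raising the system type to 1; a type-1 loop has zero steady-state error to a step.

0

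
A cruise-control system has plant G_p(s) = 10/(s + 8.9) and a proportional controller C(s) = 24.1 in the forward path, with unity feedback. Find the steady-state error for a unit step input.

0.0356

The loop is type 0. Static position error constant K_pos = C(0)·G_p(0) = 24.1·1.124 = 27.08.
Steady-state error to a unit step: e_ss = 1/(1+K_pos) = 1/28.08 = 0.0356.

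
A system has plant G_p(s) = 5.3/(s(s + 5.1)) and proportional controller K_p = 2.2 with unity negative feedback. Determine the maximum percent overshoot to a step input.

2.94%

From 1 + K_pG_p(s) = 0: s² + 5.1s + 11.66 = 0 ⇒ ω_n = 3.415, ζ = 0.7468.
%OS = 100·exp(−πζ/√(1−ζ²)) = 100·exp(−π·0.7468/√0.4423) = 2.94%.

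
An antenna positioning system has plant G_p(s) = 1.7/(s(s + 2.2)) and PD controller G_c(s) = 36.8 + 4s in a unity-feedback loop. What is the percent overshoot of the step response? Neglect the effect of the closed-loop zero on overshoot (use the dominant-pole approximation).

11.4%

Forward path: (36.8 + 4s)·1.7/(s(s+2.2)). The closed-loop characteristic equation is s² + (2.2 + 1.7·4)s + 1.7·36.8 = 0.
That is s² + 9s + 62.56 = 0, so ω_n = 7.909 rad/s and ζ = 9/(2·7.909) = 0.5689.
%OS = 100·exp(−πζ/√(1−ζ²)) = 11.4%.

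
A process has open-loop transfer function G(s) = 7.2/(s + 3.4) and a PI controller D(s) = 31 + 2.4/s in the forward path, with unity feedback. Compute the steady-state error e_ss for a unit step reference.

0

The open loop D(s)G(s) has a pole at the origin (type 1), so the static position error constant is infinite and e_ss = 1/(1+∞) = 0.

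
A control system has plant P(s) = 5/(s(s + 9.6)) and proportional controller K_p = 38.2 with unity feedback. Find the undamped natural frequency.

1 + K_p·P(s) = 0 gives s² + 9.6s + 191 = 0.
Matching s² + 2ζω_n s + ω_n²: ω_n = √191 = 13.82 rad/s and 2ζω_n = 9.6, so ζ = 9.6/(2·13.82) = 0.347.

ω_n = 13.8 rad/s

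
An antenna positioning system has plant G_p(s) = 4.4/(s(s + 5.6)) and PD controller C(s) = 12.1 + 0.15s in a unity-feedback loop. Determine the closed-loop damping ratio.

Forward path: (12.1 + 0.15s)·4.4/(s(s+5.6)). The closed-loop characteristic equation is s² + (5.6 + 4.4·0.15)s + 4.4·12.1 = 0.
That is s² + 6.26s + 53.24 = 0, so ω_n = 7.297 rad/s and ζ = 6.26/(2·7.297) = 0.429.

ζ = 0.429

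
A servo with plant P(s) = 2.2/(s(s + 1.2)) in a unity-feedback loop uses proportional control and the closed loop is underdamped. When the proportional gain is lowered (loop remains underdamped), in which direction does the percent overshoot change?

decrease

ζ = 1.2/(2√(2.2K_p)) rises as K_p falls; higher damping means less overshoot.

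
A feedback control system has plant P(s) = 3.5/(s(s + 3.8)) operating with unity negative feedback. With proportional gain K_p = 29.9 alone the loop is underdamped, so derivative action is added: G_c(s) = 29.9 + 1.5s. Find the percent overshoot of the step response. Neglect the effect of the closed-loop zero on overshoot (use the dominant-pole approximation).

Forward path: (29.9 + 1.5s)·3.5/(s(s+3.8)). The closed-loop characteristic equation is s² + (3.8 + 3.5·1.5)s + 3.5·29.9 = 0.
That is s² + 9.05s + 104.6 = 0, so ω_n = 10.23 rad/s and ζ = 9.05/(2·10.23) = 0.4423.
%OS = 100·exp(−πζ/√(1−ζ²)) = 21.2%.

21.2%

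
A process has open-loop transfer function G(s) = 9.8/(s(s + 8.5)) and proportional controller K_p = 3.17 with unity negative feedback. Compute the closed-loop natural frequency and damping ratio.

ω_n = 5.57 rad/s, ζ = 0.763

1 + K_p·G(s) = 0 gives s² + 8.5s + 31.07 = 0.
So ω_n² = 31.07 ⇒ ω_n = 5.574 rad/s, and ζ = 8.5/(2ω_n) = 0.763.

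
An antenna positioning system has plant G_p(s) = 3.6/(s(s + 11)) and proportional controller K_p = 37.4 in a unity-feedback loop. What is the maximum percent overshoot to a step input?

The closed-loop denominator s² + 11s + 134.6 gives ω_n = √134.6 = 11.6 and ζ = 11/(2ω_n) = 0.474.
%OS = 100·exp(−πζ/√(1−ζ²)) = 100·exp(−π·0.474/√0.7753) = 18.4%.

18.4%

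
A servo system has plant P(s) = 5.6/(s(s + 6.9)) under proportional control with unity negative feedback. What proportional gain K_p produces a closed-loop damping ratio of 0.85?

K_p = 2.94

Closed-loop characteristic equation: s² + 6.9s + K_p·5.6 = 0.
So ω_n = √(5.6K_p) and 2ζω_n = 6.9, giving ζ = 6.9/(2√(5.6K_p)).
Setting ζ = 0.85: √(5.6K_p) = 6.9/(2·0.85) = 4.059, so K_p = 16.47/5.6 = 2.94.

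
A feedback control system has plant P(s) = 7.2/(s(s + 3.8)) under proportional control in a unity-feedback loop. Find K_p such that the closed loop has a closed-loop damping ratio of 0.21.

K_p = 11.4

Closed-loop characteristic equation: s² + 3.8s + K_p·7.2 = 0.
So ω_n = √(7.2K_p) and 2ζω_n = 3.8, giving ζ = 3.8/(2√(7.2K_p)).
Setting ζ = 0.21: √(7.2K_p) = 3.8/(2·0.21) = 9.048, so K_p = 81.86/7.2 = 11.4.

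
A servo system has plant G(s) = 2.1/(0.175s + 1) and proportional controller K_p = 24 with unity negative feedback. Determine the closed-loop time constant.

τ = 0.0034 s

Closed loop: T(s) = K_p·G/(1+K_p·G) = 50.4/(0.175s + 1 + 50.4), with pole at s = −(1 + 50.4)/0.175 = −293.7.
Closed-loop time constant τ = 1/293.7 = 0.0034 s.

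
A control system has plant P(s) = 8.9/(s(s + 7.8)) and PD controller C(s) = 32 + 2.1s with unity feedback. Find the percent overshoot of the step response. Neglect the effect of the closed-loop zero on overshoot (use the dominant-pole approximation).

Forward path: (32 + 2.1s)·8.9/(s(s+7.8)). The closed-loop characteristic equation is s² + (7.8 + 8.9·2.1)s + 8.9·32 = 0.
That is s² + 26.49s + 284.8 = 0, so ω_n = 16.88 rad/s and ζ = 26.49/(2·16.88) = 0.7848.
%OS = 100·exp(−πζ/√(1−ζ²)) = 1.87%.

1.87%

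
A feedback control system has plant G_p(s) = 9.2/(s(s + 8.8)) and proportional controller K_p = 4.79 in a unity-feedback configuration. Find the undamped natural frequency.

ω_n = 6.64 rad/s

The closed-loop denominator is s(s+8.8) + 4.79·9.2 = s² + 8.8s + 44.07.
Matching s² + 2ζω_n s + ω_n²: ω_n = √44.07 = 6.638 rad/s and 2ζω_n = 8.8, so ζ = 8.8/(2·6.638) = 0.663.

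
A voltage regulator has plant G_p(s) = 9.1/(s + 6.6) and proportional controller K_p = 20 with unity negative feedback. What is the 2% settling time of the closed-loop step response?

Closed-loop transfer function: T(s) = K_p·G_p(s)/(1 + K_p·G_p(s)) = 182/(s + 6.6 + 182) = 182/(s + 188.6).
Time constant τ = 1/188.6 = 0.005302 s, so the 2% settling time is about 4τ = 0.0212 s.

T_s ≈ 0.0212 s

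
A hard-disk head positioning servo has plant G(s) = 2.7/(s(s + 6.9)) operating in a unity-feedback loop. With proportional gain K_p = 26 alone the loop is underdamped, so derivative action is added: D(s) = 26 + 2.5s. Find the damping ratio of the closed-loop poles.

Forward path: (26 + 2.5s)·2.7/(s(s+6.9)). The closed-loop characteristic equation is s² + (6.9 + 2.7·2.5)s + 2.7·26 = 0.
That is s² + 13.65s + 70.2 = 0, so ω_n = 8.379 rad/s and ζ = 13.65/(2·8.379) = 0.8146.

ζ = 0.815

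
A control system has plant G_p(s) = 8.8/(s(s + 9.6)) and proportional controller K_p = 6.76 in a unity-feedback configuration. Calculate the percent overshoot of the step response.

From 1 + K_pG_p(s) = 0: s² + 9.6s + 59.49 = 0 ⇒ ω_n = 7.713, ζ = 0.6223.
%OS = 100·exp(−πζ/√(1−ζ²)) = 100·exp(−π·0.6223/√0.6127) = 8.23%.

8.23%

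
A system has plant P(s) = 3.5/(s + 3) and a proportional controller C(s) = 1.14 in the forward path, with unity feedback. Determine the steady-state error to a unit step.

The loop is type 0. Static position error constant K_pos = C(0)·P(0) = 1.14·1.167 = 1.33.
Steady-state error to a unit step: e_ss = 1/(1+K_pos) = 1/2.33 = 0.429.

0.429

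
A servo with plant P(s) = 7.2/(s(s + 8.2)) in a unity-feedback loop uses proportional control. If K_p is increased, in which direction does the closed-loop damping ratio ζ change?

ζ = 8.2/(2√(7.2K_p)); increasing K_p raises the denominator, so ζ falls.

decrease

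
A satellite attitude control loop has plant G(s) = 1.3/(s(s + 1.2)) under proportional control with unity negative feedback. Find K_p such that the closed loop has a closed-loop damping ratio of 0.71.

Closed-loop characteristic equation: s² + 1.2s + K_p·1.3 = 0.
So ω_n = √(1.3K_p) and 2ζω_n = 1.2, giving ζ = 1.2/(2√(1.3K_p)).
Setting ζ = 0.71: √(1.3K_p) = 1.2/(2·0.71) = 0.8451, so K_p = 0.7141/1.3 = 0.549.

K_p = 0.549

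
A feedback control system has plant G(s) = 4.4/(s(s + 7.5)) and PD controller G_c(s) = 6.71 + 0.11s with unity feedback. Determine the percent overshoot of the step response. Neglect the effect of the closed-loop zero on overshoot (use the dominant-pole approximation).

Forward path: (6.71 + 0.11s)·4.4/(s(s+7.5)). The closed-loop characteristic equation is s² + (7.5 + 4.4·0.11)s + 4.4·6.71 = 0.
That is s² + 7.984s + 29.52 = 0, so ω_n = 5.434 rad/s and ζ = 7.984/(2·5.434) = 0.7347.
%OS = 100·exp(−πζ/√(1−ζ²)) = 3.33%.

3.33%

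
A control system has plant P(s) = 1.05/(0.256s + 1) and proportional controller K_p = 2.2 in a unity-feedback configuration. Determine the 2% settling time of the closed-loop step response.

Closed loop: T(s) = K_p·P/(1+K_p·P) = 2.31/(0.256s + 1 + 2.31), with pole at s = −(1 + 2.31)/0.256 = −12.93.
τ = 1/12.93 = 0.07734 s, so 2% settling time ≈ 4τ = 0.309 s.

T_s ≈ 0.309 s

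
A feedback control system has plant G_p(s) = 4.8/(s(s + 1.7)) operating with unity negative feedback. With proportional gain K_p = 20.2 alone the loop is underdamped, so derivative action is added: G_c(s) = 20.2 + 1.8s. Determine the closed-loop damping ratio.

Forward path: (20.2 + 1.8s)·4.8/(s(s+1.7)). The closed-loop characteristic equation is s² + (1.7 + 4.8·1.8)s + 4.8·20.2 = 0.
That is s² + 10.34s + 96.96 = 0, so ω_n = 9.847 rad/s and ζ = 10.34/(2·9.847) = 0.525.

ζ = 0.525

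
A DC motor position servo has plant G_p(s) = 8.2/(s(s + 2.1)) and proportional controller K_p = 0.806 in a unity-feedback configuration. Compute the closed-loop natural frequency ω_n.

1 + K_p·G_p(s) = 0 gives s² + 2.1s + 6.609 = 0.
So ω_n² = 6.609 ⇒ ω_n = 2.571 rad/s, and ζ = 2.1/(2ω_n) = 0.408.

ω_n = 2.57 rad/s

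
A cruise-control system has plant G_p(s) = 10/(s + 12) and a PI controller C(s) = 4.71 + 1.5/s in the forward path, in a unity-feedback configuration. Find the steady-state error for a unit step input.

The open loop C(s)G_p(s) has a pole at the origin (type 1), so the static position error constant is infinite and e_ss = 1/(1+∞) = 0.

0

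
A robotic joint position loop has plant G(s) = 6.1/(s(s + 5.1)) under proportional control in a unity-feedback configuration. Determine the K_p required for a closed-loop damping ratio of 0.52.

K_p = 3.94

Closed-loop characteristic equation: s² + 5.1s + K_p·6.1 = 0.
So ω_n = √(6.1K_p) and 2ζω_n = 5.1, giving ζ = 5.1/(2√(6.1K_p)).
Setting ζ = 0.52: √(6.1K_p) = 5.1/(2·0.52) = 4.904, so K_p = 24.05/6.1 = 3.94.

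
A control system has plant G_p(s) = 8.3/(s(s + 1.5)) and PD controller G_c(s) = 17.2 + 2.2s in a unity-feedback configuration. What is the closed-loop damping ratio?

Forward path: (17.2 + 2.2s)·8.3/(s(s+1.5)). The closed-loop characteristic equation is s² + (1.5 + 8.3·2.2)s + 8.3·17.2 = 0.
That is s² + 19.76s + 142.8 = 0, so ω_n = 11.95 rad/s and ζ = 19.76/(2·11.95) = 0.8269.

ζ = 0.827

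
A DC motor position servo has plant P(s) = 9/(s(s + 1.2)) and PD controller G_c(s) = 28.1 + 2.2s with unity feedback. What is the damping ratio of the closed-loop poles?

ζ = 0.66

Forward path: (28.1 + 2.2s)·9/(s(s+1.2)). The closed-loop characteristic equation is s² + (1.2 + 9·2.2)s + 9·28.1 = 0.
That is s² + 21s + 252.9 = 0, so ω_n = 15.9 rad/s and ζ = 21/(2·15.9) = 0.6603.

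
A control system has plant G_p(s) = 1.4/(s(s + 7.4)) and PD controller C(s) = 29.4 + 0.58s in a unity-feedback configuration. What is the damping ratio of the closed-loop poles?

ζ = 0.64

Forward path: (29.4 + 0.58s)·1.4/(s(s+7.4)). The closed-loop characteristic equation is s² + (7.4 + 1.4·0.58)s + 1.4·29.4 = 0.
That is s² + 8.212s + 41.16 = 0, so ω_n = 6.416 rad/s and ζ = 8.212/(2·6.416) = 0.64.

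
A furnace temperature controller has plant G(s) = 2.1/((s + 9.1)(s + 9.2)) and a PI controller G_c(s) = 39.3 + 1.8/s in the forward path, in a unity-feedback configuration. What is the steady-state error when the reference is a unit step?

0

The open loop G_c(s)G(s) has a pole at the origin (type 1), so the static position error constant is infinite and e_ss = 1/(1+∞) = 0.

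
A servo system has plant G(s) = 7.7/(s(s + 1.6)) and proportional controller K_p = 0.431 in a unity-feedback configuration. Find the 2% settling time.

T_s ≈ 5 s

Closed-loop characteristic equation: s² + 1.6s + 3.319 = 0, so ω_n = 1.822 rad/s and ζ = 1.6/(2·1.822) = 0.4391.
2% settling time T_s ≈ 4/(ζω_n) = 4/0.8 = 5 s.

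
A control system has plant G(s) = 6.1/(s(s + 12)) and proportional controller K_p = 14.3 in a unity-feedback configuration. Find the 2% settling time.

T_s ≈ 0.667 s

Closed-loop characteristic equation: s² + 12s + 87.23 = 0, so ω_n = 9.34 rad/s and ζ = 12/(2·9.34) = 0.6424.
2% settling time T_s ≈ 4/(ζω_n) = 4/6 = 0.667 s.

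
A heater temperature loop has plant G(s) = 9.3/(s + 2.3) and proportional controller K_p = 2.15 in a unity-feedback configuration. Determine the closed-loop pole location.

Closed-loop transfer function: T(s) = K_p·G(s)/(1 + K_p·G(s)) = 20/(s + 2.3 + 20) = 20/(s + 22.3).
The closed-loop pole is at s = −22.3.

s = -22.3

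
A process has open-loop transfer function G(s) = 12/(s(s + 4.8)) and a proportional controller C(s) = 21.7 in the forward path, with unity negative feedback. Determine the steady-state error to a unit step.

0

The open loop C(s)G(s) has a pole at the origin (type 1), so the static position error constant is infinite and e_ss = 1/(1+∞) = 0.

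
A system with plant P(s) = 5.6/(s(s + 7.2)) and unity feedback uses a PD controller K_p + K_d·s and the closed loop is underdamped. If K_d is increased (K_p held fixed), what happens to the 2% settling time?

decrease

Characteristic equation s² + (7.2 + 5.6K_d)s + 5.6K_p = 0: raising K_d increases ζω_n = (7.2+5.6K_d)/2 while the loop stays underdamped, so T_s ≈ 4/(ζω_n) decreases.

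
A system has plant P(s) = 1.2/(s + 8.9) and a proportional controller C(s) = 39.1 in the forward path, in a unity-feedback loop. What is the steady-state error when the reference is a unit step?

0.159

The loop is type 0. Static position error constant K_pos = C(0)·P(0) = 39.1·0.1348 = 5.272.
Steady-state error to a unit step: e_ss = 1/(1+K_pos) = 1/6.272 = 0.159.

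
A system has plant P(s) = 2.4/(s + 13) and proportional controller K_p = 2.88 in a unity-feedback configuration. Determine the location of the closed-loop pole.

s = -19.91

Closed-loop transfer function: T(s) = K_p·P(s)/(1 + K_p·P(s)) = 6.912/(s + 13 + 6.912) = 6.912/(s + 19.91).
The closed-loop pole is at s = −19.91.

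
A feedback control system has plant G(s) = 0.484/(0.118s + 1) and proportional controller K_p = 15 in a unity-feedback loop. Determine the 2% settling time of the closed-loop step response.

Closed loop: T(s) = K_p·G/(1+K_p·G) = 7.26/(0.118s + 1 + 7.26), with pole at s = −(1 + 7.26)/0.118 = −70.
τ = 1/70 = 0.01429 s, so 2% settling time ≈ 4τ = 0.0571 s.

T_s ≈ 0.0571 s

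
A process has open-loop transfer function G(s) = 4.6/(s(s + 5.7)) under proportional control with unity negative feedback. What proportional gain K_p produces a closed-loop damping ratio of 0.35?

Closed-loop characteristic equation: s² + 5.7s + K_p·4.6 = 0.
So ω_n = √(4.6K_p) and 2ζω_n = 5.7, giving ζ = 5.7/(2√(4.6K_p)).
Setting ζ = 0.35: √(4.6K_p) = 5.7/(2·0.35) = 8.143, so K_p = 66.31/4.6 = 14.4.

K_p = 14.4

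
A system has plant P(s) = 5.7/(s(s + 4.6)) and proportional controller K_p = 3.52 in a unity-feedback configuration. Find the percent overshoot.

15.3%

The closed-loop denominator s² + 4.6s + 20.06 gives ω_n = √20.06 = 4.479 and ζ = 4.6/(2ω_n) = 0.5135.
%OS = 100·exp(−πζ/√(1−ζ²)) = 100·exp(−π·0.5135/√0.7363) = 15.3%.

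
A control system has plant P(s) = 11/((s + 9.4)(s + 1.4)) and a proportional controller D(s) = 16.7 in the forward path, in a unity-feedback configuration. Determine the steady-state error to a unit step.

0.0668

The loop is type 0. Static position error constant K_pos = D(0)·P(0) = 16.7·0.8359 = 13.96.
Steady-state error to a unit step: e_ss = 1/(1+K_pos) = 1/14.96 = 0.0668.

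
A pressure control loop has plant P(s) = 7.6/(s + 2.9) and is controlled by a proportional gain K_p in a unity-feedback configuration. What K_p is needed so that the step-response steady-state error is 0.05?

K_p = 7.25

The loop is type 0, so e_ss(step) = 1/(1 + K_pos) with K_pos = K_p·P(0).
P(0) = 2.621. Require 1/(1 + K_p·2.621) = 0.05, so 1 + 2.621·K_p = 20.
K_p = (20 − 1)/2.621 = 7.25.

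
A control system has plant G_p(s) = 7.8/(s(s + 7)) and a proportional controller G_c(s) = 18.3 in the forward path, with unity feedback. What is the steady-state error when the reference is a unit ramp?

The loop has one pole at the origin (type 1). Velocity error constant K_v = lim_{s→0} s·G_c(s)G_p(s) = 18.3·7.8/7 = 20.39.
Steady-state error to a unit ramp: e_ss = 1/K_v = 0.049.

0.049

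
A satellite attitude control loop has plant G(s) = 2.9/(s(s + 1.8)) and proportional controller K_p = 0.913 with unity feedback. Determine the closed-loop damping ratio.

1 + K_p·G(s) = 0 gives s² + 1.8s + 2.648 = 0.
So ω_n² = 2.648 ⇒ ω_n = 1.627 rad/s, and ζ = 1.8/(2ω_n) = 0.553.

ζ = 0.553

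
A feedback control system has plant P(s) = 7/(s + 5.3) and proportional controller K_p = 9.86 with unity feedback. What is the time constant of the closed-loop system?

Closed-loop transfer function: T(s) = K_p·P(s)/(1 + K_p·P(s)) = 69.02/(s + 5.3 + 69.02) = 69.02/(s + 74.32).
Time constant τ = 1/74.32 = 0.0135 s.

τ = 0.0135 s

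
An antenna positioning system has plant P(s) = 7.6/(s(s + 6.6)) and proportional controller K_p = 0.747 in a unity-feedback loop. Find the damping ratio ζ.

ζ = 1.38

1 + K_p·P(s) = 0 gives s² + 6.6s + 5.677 = 0.
So ω_n² = 5.677 ⇒ ω_n = 2.383 rad/s, and ζ = 6.6/(2ω_n) = 1.38.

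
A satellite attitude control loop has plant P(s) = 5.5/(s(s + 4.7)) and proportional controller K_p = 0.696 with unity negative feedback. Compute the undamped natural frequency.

1 + K_p·P(s) = 0 gives s² + 4.7s + 3.828 = 0.
Matching s² + 2ζω_n s + ω_n²: ω_n = √3.828 = 1.957 rad/s and 2ζω_n = 4.7, so ζ = 4.7/(2·1.957) = 1.2.

ω_n = 1.96 rad/s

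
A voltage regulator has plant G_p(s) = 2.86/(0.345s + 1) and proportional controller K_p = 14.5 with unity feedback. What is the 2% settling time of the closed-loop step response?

Closed loop: T(s) = K_p·G_p/(1+K_p·G_p) = 41.47/(0.345s + 1 + 41.47), with pole at s = −(1 + 41.47)/0.345 = −123.1.
τ = 1/123.1 = 0.008123 s, so 2% settling time ≈ 4τ = 0.0325 s.

T_s ≈ 0.0325 s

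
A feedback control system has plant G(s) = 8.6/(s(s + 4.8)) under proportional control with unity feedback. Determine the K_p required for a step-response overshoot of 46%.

From %OS = 100·exp(−πζ/√(1−ζ²)) = 46%, ζ = −ln(0.46)/√(π²+ln²(0.46)) = 0.24.
Characteristic equation s² + 4.8s + 8.6K_p = 0 gives ζ = 4.8/(2√(8.6K_p)).
Setting ζ = 0.24: √(8.6K_p) = 4.8/(2·0.24) = 10, so K_p = 100/8.6 = 11.6.

K_p = 11.6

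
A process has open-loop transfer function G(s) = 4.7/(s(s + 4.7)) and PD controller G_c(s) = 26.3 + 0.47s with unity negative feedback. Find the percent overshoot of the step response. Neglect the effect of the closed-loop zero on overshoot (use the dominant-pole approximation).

Forward path: (26.3 + 0.47s)·4.7/(s(s+4.7)). The closed-loop characteristic equation is s² + (4.7 + 4.7·0.47)s + 4.7·26.3 = 0.
That is s² + 6.909s + 123.6 = 0, so ω_n = 11.12 rad/s and ζ = 6.909/(2·11.12) = 0.3107.
%OS = 100·exp(−πζ/√(1−ζ²)) = 35.8%.

35.8%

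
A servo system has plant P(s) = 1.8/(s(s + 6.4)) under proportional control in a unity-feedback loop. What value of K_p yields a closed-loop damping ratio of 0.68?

Closed-loop characteristic equation: s² + 6.4s + K_p·1.8 = 0.
So ω_n = √(1.8K_p) and 2ζω_n = 6.4, giving ζ = 6.4/(2√(1.8K_p)).
Setting ζ = 0.68: √(1.8K_p) = 6.4/(2·0.68) = 4.706, so K_p = 22.15/1.8 = 12.3.

K_p = 12.3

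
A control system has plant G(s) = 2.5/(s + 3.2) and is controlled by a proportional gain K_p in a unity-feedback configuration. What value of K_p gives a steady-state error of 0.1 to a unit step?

K_p = 11.5

The loop is type 0, so e_ss(step) = 1/(1 + K_pos) with K_pos = K_p·G(0).
G(0) = 0.7812. Require 1/(1 + K_p·0.7812) = 0.1, so 1 + 0.7812·K_p = 10.
K_p = (10 − 1)/0.7812 = 11.5.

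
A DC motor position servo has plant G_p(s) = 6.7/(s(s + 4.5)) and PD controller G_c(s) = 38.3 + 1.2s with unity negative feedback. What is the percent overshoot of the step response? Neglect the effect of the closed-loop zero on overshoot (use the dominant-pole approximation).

26.3%

Forward path: (38.3 + 1.2s)·6.7/(s(s+4.5)). The closed-loop characteristic equation is s² + (4.5 + 6.7·1.2)s + 6.7·38.3 = 0.
That is s² + 12.54s + 256.6 = 0, so ω_n = 16.02 rad/s and ζ = 12.54/(2·16.02) = 0.3914.
%OS = 100·exp(−πζ/√(1−ζ²)) = 26.3%.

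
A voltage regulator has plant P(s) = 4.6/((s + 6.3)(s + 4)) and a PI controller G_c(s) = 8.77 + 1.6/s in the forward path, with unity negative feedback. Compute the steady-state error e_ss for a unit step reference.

The open loop G_c(s)P(s) has a pole at the origin (type 1), so the static position error constant is infinite and e_ss = 1/(1+∞) = 0.

0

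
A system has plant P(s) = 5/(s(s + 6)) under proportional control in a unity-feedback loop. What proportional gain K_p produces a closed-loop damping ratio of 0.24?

K_p = 31.3

Closed-loop characteristic equation: s² + 6s + K_p·5 = 0.
So ω_n = √(5K_p) and 2ζω_n = 6, giving ζ = 6/(2√(5K_p)).
Setting ζ = 0.24: √(5K_p) = 6/(2·0.24) = 12.5, so K_p = 156.2/5 = 31.3.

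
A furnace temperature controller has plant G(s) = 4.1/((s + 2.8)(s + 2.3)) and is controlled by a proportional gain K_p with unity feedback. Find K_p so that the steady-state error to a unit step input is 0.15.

Steady-state error for a unit step on this type-0 loop is 1/(1 + K_p·G(0)).
G(0) = 0.6366. Require 1/(1 + K_p·0.6366) = 0.15, so 1 + 0.6366·K_p = 6.667.
K_p = (6.667 − 1)/0.6366 = 8.9.

K_p = 8.9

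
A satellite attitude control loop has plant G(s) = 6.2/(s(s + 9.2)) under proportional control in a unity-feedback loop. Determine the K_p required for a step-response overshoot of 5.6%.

K_p = 7.47

From %OS = 100·exp(−πζ/√(1−ζ²)) = 5.6%, ζ = −ln(0.056)/√(π²+ln²(0.056)) = 0.6761.
Characteristic equation s² + 9.2s + 6.2K_p = 0 gives ζ = 9.2/(2√(6.2K_p)).
Setting ζ = 0.6761: √(6.2K_p) = 9.2/(2·0.6761) = 6.804, so K_p = 46.3/6.2 = 7.47.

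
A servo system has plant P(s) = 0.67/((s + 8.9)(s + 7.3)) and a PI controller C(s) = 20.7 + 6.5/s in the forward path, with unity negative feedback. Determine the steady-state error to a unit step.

0

The open loop C(s)P(s) has a pole at the origin (type 1), so the static position error constant is infinite and e_ss = 1/(1+∞) = 0.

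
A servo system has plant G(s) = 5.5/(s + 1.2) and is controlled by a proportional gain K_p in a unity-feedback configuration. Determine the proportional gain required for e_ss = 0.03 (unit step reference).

For a type-0 loop with proportional control, e_ss = 1/(1 + K_p·G(0)).
G(0) = 4.583. Require 1/(1 + K_p·4.583) = 0.03, so 1 + 4.583·K_p = 33.33.
K_p = (33.33 − 1)/4.583 = 7.05.

K_p = 7.05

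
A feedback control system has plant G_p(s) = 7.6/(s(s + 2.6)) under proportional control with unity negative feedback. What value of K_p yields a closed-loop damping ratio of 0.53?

Closed-loop characteristic equation: s² + 2.6s + K_p·7.6 = 0.
So ω_n = √(7.6K_p) and 2ζω_n = 2.6, giving ζ = 2.6/(2√(7.6K_p)).
Setting ζ = 0.53: √(7.6K_p) = 2.6/(2·0.53) = 2.453, so K_p = 6.016/7.6 = 0.792.

K_p = 0.792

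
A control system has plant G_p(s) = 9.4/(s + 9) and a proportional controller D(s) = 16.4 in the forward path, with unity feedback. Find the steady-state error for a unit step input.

0.0552

The loop is type 0. Static position error constant K_pos = D(0)·G_p(0) = 16.4·1.044 = 17.13.
Steady-state error to a unit step: e_ss = 1/(1+K_pos) = 1/18.13 = 0.0552.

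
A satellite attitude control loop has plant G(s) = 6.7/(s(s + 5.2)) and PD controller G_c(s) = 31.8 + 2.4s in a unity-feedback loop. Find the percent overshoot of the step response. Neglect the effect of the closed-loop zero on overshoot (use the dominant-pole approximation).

3.53%

Forward path: (31.8 + 2.4s)·6.7/(s(s+5.2)). The closed-loop characteristic equation is s² + (5.2 + 6.7·2.4)s + 6.7·31.8 = 0.
That is s² + 21.28s + 213.1 = 0, so ω_n = 14.6 rad/s and ζ = 21.28/(2·14.6) = 0.7289.
%OS = 100·exp(−πζ/√(1−ζ²)) = 3.53%.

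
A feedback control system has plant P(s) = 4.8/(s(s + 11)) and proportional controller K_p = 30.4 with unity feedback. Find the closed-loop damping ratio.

With unity feedback the closed-loop characteristic equation is s² + 11s + 30.4·4.8 = s² + 11s + 145.9 = 0.
So ω_n² = 145.9 ⇒ ω_n = 12.08 rad/s, and ζ = 11/(2ω_n) = 0.455.

ζ = 0.455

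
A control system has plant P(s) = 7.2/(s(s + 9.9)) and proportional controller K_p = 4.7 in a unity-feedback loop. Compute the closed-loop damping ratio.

ζ = 0.851

The closed-loop denominator is s(s+9.9) + 4.7·7.2 = s² + 9.9s + 33.84.
Matching s² + 2ζω_n s + ω_n²: ω_n = √33.84 = 5.817 rad/s and 2ζω_n = 9.9, so ζ = 9.9/(2·5.817) = 0.851.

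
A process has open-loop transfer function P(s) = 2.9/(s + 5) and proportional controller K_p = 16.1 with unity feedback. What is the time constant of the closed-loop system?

Closed-loop transfer function: T(s) = K_p·P(s)/(1 + K_p·P(s)) = 46.69/(s + 5 + 46.69) = 46.69/(s + 51.69).
Time constant τ = 1/51.69 = 0.0193 s.

τ = 0.0193 s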